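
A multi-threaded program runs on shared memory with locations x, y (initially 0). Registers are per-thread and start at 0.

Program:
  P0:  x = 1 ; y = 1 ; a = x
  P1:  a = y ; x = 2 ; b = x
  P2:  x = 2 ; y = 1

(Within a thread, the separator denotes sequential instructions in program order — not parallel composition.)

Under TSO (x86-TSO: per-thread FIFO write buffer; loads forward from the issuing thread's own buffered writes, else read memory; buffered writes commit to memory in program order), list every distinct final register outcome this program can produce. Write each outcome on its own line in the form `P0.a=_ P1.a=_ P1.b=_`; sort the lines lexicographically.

P0.a=1 P1.a=0 P1.b=1
P0.a=1 P1.a=0 P1.b=2
P0.a=1 P1.a=1 P1.b=1
P0.a=1 P1.a=1 P1.b=2
P0.a=2 P1.a=0 P1.b=1
P0.a=2 P1.a=0 P1.b=2
P0.a=2 P1.a=1 P1.b=2

outcome vector order: (P0.a,P1.a,P1.b)
|TSO outcomes| = 7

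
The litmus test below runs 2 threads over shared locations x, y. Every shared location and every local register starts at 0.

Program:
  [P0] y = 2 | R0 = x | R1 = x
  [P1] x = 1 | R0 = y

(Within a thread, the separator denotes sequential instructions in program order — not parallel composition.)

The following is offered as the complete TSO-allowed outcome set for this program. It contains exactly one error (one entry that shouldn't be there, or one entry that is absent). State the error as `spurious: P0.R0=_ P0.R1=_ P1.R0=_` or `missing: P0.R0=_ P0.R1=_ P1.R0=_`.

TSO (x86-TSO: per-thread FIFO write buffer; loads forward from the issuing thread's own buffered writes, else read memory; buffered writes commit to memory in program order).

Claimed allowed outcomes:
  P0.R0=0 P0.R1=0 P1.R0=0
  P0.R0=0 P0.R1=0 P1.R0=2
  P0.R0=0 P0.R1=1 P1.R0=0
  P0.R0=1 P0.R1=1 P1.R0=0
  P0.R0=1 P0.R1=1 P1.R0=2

outcome vector order: (P0.R0,P0.R1,P1.R0)
[TSO] allowed = {<0 0 0> <0 0 2> <0 1 0> <0 1 2> <1 1 0> <1 1 2>}
TSO∖claimed = {<0 1 2>}

missing: P0.R0=0 P0.R1=1 P1.R0=2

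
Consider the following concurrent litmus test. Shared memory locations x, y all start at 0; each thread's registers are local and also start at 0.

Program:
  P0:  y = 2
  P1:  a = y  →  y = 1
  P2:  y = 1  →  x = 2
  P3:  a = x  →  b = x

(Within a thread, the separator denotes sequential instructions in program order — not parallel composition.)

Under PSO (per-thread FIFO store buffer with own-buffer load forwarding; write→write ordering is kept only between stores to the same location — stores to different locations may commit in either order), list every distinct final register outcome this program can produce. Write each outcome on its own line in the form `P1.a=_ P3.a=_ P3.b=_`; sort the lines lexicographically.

outcome vector order: (P1.a,P3.a,P3.b)
|PSO outcomes| = 9

P1.a=0 P3.a=0 P3.b=0
P1.a=0 P3.a=0 P3.b=2
P1.a=0 P3.a=2 P3.b=2
P1.a=1 P3.a=0 P3.b=0
P1.a=1 P3.a=0 P3.b=2
P1.a=1 P3.a=2 P3.b=2
P1.a=2 P3.a=0 P3.b=0
P1.a=2 P3.a=0 P3.b=2
P1.a=2 P3.a=2 P3.b=2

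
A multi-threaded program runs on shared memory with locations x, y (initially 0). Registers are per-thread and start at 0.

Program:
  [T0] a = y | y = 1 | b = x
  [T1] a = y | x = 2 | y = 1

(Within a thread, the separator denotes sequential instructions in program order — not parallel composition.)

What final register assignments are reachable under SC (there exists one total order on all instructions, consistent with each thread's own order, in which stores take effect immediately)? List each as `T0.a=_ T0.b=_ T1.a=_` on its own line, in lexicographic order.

T0.a=0 T0.b=0 T1.a=0
T0.a=0 T0.b=0 T1.a=1
T0.a=0 T0.b=2 T1.a=0
T0.a=0 T0.b=2 T1.a=1
T0.a=1 T0.b=2 T1.a=0

outcome vector order: (T0.a,T0.b,T1.a)
|SC outcomes| = 5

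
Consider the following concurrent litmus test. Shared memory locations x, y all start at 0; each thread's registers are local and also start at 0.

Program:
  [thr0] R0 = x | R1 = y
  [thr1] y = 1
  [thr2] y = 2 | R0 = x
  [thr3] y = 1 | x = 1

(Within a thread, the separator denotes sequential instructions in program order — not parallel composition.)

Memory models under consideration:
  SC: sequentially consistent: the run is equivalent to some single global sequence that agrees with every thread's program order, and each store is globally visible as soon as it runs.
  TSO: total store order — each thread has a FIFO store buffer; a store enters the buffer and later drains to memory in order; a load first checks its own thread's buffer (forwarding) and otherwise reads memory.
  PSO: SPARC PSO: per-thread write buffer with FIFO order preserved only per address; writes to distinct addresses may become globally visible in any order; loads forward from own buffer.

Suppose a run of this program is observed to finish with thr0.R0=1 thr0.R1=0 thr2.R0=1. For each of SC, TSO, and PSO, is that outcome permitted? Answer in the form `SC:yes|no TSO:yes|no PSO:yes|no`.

SC:no TSO:no PSO:yes

outcome vector order: (thr0.R0,thr0.R1,thr2.R0)
under SC → 000; 001; 010; 011; 020; 021; 110; 111; 120; 121
under TSO → 000; 001; 010; 011; 020; 021; 110; 111; 120; 121
under PSO → 000; 001; 010; 011; 020; 021; 100; 101; 110; 111; 120; 121
target 101 ∈ {PSO}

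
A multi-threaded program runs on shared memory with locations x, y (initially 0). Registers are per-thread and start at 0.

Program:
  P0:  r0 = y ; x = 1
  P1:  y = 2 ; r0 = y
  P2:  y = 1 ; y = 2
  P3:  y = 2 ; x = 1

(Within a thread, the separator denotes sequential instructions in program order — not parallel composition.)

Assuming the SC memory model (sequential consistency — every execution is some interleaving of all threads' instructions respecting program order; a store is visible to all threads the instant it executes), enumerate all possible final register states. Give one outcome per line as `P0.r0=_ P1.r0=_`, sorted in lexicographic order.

outcome vector order: (P0.r0,P1.r0)
|SC outcomes| = 6

P0.r0=0 P1.r0=1
P0.r0=0 P1.r0=2
P0.r0=1 P1.r0=1
P0.r0=1 P1.r0=2
P0.r0=2 P1.r0=1
P0.r0=2 P1.r0=2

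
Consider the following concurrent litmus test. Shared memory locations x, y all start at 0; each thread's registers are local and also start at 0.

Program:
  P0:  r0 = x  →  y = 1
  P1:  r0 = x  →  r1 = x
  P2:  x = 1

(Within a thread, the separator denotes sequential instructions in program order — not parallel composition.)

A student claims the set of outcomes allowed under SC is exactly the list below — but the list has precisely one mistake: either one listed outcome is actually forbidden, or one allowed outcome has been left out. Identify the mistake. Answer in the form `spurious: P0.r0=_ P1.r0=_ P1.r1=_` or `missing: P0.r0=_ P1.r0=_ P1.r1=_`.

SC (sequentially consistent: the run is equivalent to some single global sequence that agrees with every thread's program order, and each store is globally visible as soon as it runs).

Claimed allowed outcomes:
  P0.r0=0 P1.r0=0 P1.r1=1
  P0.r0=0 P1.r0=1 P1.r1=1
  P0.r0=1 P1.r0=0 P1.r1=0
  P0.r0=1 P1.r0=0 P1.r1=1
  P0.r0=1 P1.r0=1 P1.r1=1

missing: P0.r0=0 P1.r0=0 P1.r1=0

outcome vector order: (P0.r0,P1.r0,P1.r1)
SC: 6 outcomes — {<0 0 0> <0 0 1> <0 1 1> <1 0 0> <1 0 1> <1 1 1>}
SC∖claimed = {<0 0 0>}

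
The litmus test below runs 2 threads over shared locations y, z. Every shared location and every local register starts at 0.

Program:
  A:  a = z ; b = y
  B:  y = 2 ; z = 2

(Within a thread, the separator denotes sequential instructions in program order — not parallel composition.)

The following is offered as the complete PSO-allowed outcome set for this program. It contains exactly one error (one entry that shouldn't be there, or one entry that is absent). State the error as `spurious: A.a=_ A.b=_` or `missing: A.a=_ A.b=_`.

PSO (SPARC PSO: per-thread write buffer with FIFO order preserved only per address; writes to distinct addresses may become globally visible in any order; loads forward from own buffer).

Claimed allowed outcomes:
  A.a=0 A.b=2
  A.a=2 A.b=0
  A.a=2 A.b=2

outcome vector order: (A.a,A.b)
under PSO → (0,0) (0,2) (2,0) (2,2)
PSO∖claimed = {(0,0)}

missing: A.a=0 A.b=0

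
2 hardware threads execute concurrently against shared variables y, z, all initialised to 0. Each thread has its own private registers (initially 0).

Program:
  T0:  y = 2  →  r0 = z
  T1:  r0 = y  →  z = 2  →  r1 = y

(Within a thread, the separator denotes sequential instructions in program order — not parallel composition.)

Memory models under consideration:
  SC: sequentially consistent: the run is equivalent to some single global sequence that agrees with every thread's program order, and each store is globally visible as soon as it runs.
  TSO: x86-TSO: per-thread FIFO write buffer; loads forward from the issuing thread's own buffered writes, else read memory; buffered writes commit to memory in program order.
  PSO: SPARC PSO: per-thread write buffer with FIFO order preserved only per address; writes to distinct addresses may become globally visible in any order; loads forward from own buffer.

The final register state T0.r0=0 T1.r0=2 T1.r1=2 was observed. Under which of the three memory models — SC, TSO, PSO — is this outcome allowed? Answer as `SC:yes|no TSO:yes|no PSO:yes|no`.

outcome vector order: (T0.r0,T1.r0,T1.r1)
SC (5): 0/0/2 0/2/2 2/0/0 2/0/2 2/2/2
TSO (6): 0/0/0 0/0/2 0/2/2 2/0/0 2/0/2 2/2/2
PSO (6): 0/0/0 0/0/2 0/2/2 2/0/0 2/0/2 2/2/2
target 0/2/2 ∈ {SC,TSO,PSO}

SC:yes TSO:yes PSO:yes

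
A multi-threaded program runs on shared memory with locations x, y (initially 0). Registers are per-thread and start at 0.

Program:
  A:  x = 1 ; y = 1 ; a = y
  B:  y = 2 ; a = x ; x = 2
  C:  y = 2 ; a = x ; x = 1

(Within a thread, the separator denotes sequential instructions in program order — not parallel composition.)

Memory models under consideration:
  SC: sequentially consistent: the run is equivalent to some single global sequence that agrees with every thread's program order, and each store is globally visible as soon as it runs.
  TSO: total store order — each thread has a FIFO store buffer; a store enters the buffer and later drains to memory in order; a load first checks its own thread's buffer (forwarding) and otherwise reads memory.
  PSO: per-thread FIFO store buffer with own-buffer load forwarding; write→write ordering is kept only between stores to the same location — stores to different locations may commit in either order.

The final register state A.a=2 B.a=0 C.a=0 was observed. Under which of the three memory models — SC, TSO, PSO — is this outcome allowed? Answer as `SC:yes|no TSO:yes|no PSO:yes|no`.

SC:no TSO:yes PSO:yes

outcome vector order: (A.a,B.a,C.a)
SC (11): 100; 101; 102; 110; 111; 112; 201; 202; 210; 211; 212
TSO (12): 100; 101; 102; 110; 111; 112; 200; 201; 202; 210; 211; 212
PSO (12): 100; 101; 102; 110; 111; 112; 200; 201; 202; 210; 211; 212
target 200 ∈ {TSO,PSO}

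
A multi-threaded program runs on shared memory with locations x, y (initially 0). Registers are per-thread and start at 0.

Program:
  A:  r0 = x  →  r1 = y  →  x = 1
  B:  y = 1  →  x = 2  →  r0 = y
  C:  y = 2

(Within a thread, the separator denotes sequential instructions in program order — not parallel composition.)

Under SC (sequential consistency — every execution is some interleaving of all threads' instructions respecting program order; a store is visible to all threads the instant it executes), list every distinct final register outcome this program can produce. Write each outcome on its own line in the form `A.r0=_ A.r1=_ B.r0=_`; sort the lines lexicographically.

outcome vector order: (A.r0,A.r1,B.r0)
|SC outcomes| = 10

A.r0=0 A.r1=0 B.r0=1
A.r0=0 A.r1=0 B.r0=2
A.r0=0 A.r1=1 B.r0=1
A.r0=0 A.r1=1 B.r0=2
A.r0=0 A.r1=2 B.r0=1
A.r0=0 A.r1=2 B.r0=2
A.r0=2 A.r1=1 B.r0=1
A.r0=2 A.r1=1 B.r0=2
A.r0=2 A.r1=2 B.r0=1
A.r0=2 A.r1=2 B.r0=2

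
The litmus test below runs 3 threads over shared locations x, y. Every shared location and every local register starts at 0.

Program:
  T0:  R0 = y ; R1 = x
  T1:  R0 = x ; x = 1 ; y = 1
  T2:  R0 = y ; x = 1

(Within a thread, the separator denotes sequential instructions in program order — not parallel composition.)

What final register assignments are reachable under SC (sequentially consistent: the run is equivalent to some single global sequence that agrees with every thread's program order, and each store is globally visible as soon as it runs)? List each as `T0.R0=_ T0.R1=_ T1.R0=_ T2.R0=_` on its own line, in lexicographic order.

outcome vector order: (T0.R0,T0.R1,T1.R0,T2.R0)
|SC outcomes| = 9

T0.R0=0 T0.R1=0 T1.R0=0 T2.R0=0
T0.R0=0 T0.R1=0 T1.R0=0 T2.R0=1
T0.R0=0 T0.R1=0 T1.R0=1 T2.R0=0
T0.R0=0 T0.R1=1 T1.R0=0 T2.R0=0
T0.R0=0 T0.R1=1 T1.R0=0 T2.R0=1
T0.R0=0 T0.R1=1 T1.R0=1 T2.R0=0
T0.R0=1 T0.R1=1 T1.R0=0 T2.R0=0
T0.R0=1 T0.R1=1 T1.R0=0 T2.R0=1
T0.R0=1 T0.R1=1 T1.R0=1 T2.R0=0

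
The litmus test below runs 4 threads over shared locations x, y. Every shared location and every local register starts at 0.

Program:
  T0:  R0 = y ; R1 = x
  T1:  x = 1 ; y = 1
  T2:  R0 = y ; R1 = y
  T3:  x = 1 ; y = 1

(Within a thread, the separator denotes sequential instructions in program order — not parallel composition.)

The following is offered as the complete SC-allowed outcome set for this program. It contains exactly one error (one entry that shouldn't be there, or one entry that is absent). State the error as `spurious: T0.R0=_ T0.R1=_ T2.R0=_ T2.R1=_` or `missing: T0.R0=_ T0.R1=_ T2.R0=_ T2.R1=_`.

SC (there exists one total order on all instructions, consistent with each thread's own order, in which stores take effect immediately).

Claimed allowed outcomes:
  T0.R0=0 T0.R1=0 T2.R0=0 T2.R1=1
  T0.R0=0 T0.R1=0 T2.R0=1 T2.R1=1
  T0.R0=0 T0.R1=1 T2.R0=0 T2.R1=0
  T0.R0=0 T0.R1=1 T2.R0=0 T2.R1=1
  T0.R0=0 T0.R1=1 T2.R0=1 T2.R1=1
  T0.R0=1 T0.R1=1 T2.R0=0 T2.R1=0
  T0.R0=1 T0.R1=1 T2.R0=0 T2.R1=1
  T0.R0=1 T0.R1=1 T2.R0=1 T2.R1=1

outcome vector order: (T0.R0,T0.R1,T2.R0,T2.R1)
SC: 9 outcomes — {<0 0 0 0>, <0 0 0 1>, <0 0 1 1>, <0 1 0 0>, <0 1 0 1>, <0 1 1 1>, <1 1 0 0>, <1 1 0 1>, <1 1 1 1>}
SC∖claimed = {<0 0 0 0>}

missing: T0.R0=0 T0.R1=0 T2.R0=0 T2.R1=0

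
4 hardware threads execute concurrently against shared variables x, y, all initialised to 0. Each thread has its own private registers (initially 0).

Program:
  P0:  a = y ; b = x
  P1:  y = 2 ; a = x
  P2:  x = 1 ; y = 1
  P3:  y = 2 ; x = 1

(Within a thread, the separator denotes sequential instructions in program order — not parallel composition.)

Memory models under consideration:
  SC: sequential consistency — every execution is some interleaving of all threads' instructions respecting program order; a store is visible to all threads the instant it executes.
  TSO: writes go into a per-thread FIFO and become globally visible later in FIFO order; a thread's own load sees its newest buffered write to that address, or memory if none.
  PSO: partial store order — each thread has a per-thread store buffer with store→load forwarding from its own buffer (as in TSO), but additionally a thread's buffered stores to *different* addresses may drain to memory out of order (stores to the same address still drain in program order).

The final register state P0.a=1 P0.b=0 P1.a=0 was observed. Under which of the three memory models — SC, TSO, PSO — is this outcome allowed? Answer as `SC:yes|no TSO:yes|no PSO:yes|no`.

outcome vector order: (P0.a,P0.b,P1.a)
SC: 10 outcomes — {0/0/0 0/0/1 0/1/0 0/1/1 1/1/0 1/1/1 2/0/0 2/0/1 2/1/0 2/1/1}
TSO: 10 outcomes — {0/0/0 0/0/1 0/1/0 0/1/1 1/1/0 1/1/1 2/0/0 2/0/1 2/1/0 2/1/1}
PSO: 12 outcomes — {0/0/0 0/0/1 0/1/0 0/1/1 1/0/0 1/0/1 1/1/0 1/1/1 2/0/0 2/0/1 2/1/0 2/1/1}
target 1/0/0 ∈ {PSO}

SC:no TSO:no PSO:yes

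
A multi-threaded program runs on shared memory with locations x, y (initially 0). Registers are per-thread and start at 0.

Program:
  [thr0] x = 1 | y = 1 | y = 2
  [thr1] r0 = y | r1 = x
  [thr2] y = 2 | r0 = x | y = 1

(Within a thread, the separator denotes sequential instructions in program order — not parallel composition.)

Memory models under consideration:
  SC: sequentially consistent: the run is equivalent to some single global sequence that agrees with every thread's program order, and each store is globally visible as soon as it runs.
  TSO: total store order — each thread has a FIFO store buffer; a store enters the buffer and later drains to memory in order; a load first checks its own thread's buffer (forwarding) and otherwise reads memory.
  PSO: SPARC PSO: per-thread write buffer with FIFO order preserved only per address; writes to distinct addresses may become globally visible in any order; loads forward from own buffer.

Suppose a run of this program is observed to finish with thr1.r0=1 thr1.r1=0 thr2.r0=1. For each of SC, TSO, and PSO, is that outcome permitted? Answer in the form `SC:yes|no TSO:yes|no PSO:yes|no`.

outcome vector order: (thr1.r0,thr1.r1,thr2.r0)
[SC] allowed = {(0,0,0) (0,0,1) (0,1,0) (0,1,1) (1,0,0) (1,1,0) (1,1,1) (2,0,0) (2,0,1) (2,1,0) (2,1,1)}
[TSO] allowed = {(0,0,0) (0,0,1) (0,1,0) (0,1,1) (1,0,0) (1,1,0) (1,1,1) (2,0,0) (2,0,1) (2,1,0) (2,1,1)}
[PSO] allowed = {(0,0,0) (0,0,1) (0,1,0) (0,1,1) (1,0,0) (1,0,1) (1,1,0) (1,1,1) (2,0,0) (2,0,1) (2,1,0) (2,1,1)}
target (1,0,1) ∈ {PSO}

SC:no TSO:no PSO:yes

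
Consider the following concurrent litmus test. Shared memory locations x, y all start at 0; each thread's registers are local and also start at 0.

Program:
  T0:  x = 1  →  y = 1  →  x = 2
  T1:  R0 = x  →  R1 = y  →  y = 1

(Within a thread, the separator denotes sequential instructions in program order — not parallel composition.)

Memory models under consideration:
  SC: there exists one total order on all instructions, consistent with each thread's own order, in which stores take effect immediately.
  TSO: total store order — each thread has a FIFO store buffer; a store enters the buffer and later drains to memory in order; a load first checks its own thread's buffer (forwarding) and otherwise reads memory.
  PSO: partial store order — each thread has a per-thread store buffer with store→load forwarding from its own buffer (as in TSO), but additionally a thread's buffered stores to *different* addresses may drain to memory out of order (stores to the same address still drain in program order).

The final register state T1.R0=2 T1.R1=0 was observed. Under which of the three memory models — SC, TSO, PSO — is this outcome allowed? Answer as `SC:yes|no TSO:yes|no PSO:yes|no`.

outcome vector order: (T1.R0,T1.R1)
SC (5): (0,0); (0,1); (1,0); (1,1); (2,1)
TSO (5): (0,0); (0,1); (1,0); (1,1); (2,1)
PSO (6): (0,0); (0,1); (1,0); (1,1); (2,0); (2,1)
target (2,0) ∈ {PSO}

SC:no TSO:no PSO:yes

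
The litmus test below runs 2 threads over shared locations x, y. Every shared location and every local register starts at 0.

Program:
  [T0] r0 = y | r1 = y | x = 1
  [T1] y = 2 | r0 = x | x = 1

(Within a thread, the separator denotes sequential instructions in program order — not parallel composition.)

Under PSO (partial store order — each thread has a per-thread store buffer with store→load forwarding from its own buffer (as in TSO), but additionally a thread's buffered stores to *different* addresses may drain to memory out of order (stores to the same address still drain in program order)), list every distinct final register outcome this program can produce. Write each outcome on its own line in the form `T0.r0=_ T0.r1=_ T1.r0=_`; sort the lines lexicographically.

T0.r0=0 T0.r1=0 T1.r0=0
T0.r0=0 T0.r1=0 T1.r0=1
T0.r0=0 T0.r1=2 T1.r0=0
T0.r0=0 T0.r1=2 T1.r0=1
T0.r0=2 T0.r1=2 T1.r0=0
T0.r0=2 T0.r1=2 T1.r0=1

outcome vector order: (T0.r0,T0.r1,T1.r0)
|PSO outcomes| = 6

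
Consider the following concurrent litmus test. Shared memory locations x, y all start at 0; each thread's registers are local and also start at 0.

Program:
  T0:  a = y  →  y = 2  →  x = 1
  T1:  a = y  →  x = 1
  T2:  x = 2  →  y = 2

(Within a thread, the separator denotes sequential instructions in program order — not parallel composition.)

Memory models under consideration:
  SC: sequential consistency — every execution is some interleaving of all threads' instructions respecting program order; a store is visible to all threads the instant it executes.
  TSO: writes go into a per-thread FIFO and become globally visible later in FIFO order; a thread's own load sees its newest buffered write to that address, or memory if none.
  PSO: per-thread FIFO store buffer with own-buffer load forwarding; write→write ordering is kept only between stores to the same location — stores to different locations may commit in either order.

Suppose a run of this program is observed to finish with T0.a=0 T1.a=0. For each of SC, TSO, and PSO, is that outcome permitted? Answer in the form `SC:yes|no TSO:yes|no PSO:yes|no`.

SC:yes TSO:yes PSO:yes

outcome vector order: (T0.a,T1.a)
SC: 4 outcomes — {00; 02; 20; 22}
TSO: 4 outcomes — {00; 02; 20; 22}
PSO: 4 outcomes — {00; 02; 20; 22}
target 00 ∈ {SC,TSO,PSO}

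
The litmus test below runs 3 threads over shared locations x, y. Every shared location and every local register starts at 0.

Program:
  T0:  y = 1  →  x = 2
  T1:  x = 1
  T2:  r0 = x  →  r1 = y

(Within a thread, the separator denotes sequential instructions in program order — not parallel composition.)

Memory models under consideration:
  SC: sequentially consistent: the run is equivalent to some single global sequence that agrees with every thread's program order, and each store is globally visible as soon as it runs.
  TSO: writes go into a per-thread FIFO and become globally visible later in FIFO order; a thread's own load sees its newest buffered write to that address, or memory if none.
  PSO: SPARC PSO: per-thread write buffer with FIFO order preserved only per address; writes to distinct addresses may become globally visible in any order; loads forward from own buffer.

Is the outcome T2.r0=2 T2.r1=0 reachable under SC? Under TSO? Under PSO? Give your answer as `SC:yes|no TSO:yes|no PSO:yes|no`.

SC:no TSO:no PSO:yes

outcome vector order: (T2.r0,T2.r1)
under SC → 0/0, 0/1, 1/0, 1/1, 2/1
under TSO → 0/0, 0/1, 1/0, 1/1, 2/1
under PSO → 0/0, 0/1, 1/0, 1/1, 2/0, 2/1
target 2/0 ∈ {PSO}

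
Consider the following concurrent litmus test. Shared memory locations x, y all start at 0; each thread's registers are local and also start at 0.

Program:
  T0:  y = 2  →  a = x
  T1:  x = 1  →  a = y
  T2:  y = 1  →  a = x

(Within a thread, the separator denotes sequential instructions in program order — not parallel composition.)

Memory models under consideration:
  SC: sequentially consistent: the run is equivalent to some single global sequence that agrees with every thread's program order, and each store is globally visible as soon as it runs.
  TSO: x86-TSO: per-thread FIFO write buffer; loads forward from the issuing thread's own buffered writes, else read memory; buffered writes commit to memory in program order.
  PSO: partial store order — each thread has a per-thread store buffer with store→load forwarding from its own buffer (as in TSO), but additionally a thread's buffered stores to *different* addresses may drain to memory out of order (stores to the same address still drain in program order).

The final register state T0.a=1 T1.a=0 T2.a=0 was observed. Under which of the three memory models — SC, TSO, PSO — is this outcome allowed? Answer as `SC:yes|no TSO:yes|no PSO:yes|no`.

outcome vector order: (T0.a,T1.a,T2.a)
SC: 9 outcomes — {<0 1 0> <0 1 1> <0 2 0> <0 2 1> <1 0 1> <1 1 0> <1 1 1> <1 2 0> <1 2 1>}
TSO: 12 outcomes — {<0 0 0> <0 0 1> <0 1 0> <0 1 1> <0 2 0> <0 2 1> <1 0 0> <1 0 1> <1 1 0> <1 1 1> <1 2 0> <1 2 1>}
PSO: 12 outcomes — {<0 0 0> <0 0 1> <0 1 0> <0 1 1> <0 2 0> <0 2 1> <1 0 0> <1 0 1> <1 1 0> <1 1 1> <1 2 0> <1 2 1>}
target <1 0 0> ∈ {TSO,PSO}

SC:no TSO:yes PSO:yes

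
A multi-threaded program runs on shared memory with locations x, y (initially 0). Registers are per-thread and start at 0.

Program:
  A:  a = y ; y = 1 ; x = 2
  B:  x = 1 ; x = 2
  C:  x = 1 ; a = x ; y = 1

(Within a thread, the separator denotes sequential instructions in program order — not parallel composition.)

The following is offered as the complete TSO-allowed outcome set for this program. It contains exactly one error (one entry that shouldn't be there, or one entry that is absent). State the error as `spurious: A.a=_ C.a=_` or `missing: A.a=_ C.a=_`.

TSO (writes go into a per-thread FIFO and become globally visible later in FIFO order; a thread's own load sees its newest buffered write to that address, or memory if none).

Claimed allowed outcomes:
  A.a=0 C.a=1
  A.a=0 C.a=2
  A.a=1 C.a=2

outcome vector order: (A.a,C.a)
under TSO → 01 02 11 12
TSO∖claimed = {11}

missing: A.a=1 C.a=1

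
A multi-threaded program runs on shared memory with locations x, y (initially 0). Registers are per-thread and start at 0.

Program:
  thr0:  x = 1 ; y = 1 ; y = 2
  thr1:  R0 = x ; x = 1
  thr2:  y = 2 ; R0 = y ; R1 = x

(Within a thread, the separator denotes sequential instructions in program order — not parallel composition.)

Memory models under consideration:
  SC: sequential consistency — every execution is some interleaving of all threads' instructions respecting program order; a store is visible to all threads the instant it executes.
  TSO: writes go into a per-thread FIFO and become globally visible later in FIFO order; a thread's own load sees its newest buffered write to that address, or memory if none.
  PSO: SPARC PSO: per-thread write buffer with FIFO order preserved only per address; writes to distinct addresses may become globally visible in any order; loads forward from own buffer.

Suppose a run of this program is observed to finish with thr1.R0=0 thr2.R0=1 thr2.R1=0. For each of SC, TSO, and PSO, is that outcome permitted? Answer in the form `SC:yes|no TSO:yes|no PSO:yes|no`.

SC:no TSO:no PSO:yes

outcome vector order: (thr1.R0,thr2.R0,thr2.R1)
under SC → <0 1 1> <0 2 0> <0 2 1> <1 1 1> <1 2 0> <1 2 1>
under TSO → <0 1 1> <0 2 0> <0 2 1> <1 1 1> <1 2 0> <1 2 1>
under PSO → <0 1 0> <0 1 1> <0 2 0> <0 2 1> <1 1 0> <1 1 1> <1 2 0> <1 2 1>
target <0 1 0> ∈ {PSO}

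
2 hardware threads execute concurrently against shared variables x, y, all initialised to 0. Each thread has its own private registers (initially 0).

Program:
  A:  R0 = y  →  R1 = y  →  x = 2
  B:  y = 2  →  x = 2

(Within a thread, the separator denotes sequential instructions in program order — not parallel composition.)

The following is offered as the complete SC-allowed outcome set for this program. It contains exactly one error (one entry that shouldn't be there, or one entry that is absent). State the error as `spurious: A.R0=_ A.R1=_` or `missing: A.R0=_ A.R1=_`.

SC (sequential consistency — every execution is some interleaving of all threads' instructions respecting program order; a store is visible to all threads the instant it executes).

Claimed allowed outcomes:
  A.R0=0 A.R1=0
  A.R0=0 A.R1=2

outcome vector order: (A.R0,A.R1)
SC (3): (0,0); (0,2); (2,2)
SC∖claimed = {(2,2)}

missing: A.R0=2 A.R1=2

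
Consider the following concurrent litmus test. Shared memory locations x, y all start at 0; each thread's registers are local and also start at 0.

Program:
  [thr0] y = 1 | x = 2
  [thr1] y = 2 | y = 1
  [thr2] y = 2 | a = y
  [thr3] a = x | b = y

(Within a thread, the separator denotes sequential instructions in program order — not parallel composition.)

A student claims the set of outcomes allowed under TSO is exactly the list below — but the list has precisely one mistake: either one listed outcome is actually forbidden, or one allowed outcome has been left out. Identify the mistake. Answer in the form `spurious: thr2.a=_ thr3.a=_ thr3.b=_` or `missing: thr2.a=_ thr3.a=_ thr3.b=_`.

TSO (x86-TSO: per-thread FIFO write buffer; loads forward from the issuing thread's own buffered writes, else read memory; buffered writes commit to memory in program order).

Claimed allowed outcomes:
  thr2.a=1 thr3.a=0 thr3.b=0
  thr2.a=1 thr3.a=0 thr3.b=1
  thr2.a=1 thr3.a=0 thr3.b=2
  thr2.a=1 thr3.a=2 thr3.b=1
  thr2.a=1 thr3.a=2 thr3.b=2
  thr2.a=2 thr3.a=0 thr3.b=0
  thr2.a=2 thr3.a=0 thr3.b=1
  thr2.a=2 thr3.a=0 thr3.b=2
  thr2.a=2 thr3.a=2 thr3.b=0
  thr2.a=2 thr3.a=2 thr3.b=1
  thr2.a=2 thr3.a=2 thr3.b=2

spurious: thr2.a=2 thr3.a=2 thr3.b=0

outcome vector order: (thr2.a,thr3.a,thr3.b)
under TSO → 1/0/0; 1/0/1; 1/0/2; 1/2/1; 1/2/2; 2/0/0; 2/0/1; 2/0/2; 2/2/1; 2/2/2
claimed∖TSO = {2/2/0}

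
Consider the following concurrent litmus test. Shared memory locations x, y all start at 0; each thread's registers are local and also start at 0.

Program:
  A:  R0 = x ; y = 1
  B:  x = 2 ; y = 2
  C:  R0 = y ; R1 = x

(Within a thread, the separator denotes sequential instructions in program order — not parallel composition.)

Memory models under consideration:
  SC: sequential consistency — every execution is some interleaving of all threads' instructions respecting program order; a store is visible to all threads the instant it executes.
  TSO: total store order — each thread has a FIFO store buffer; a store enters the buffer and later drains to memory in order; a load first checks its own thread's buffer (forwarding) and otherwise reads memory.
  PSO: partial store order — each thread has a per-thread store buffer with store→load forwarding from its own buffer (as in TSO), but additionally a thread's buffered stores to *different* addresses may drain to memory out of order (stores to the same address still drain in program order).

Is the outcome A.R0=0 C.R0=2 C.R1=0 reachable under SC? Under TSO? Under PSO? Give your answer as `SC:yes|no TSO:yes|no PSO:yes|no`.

SC:no TSO:no PSO:yes

outcome vector order: (A.R0,C.R0,C.R1)
SC (9): 0/0/0 0/0/2 0/1/0 0/1/2 0/2/2 2/0/0 2/0/2 2/1/2 2/2/2
TSO (9): 0/0/0 0/0/2 0/1/0 0/1/2 0/2/2 2/0/0 2/0/2 2/1/2 2/2/2
PSO (11): 0/0/0 0/0/2 0/1/0 0/1/2 0/2/0 0/2/2 2/0/0 2/0/2 2/1/2 2/2/0 2/2/2
target 0/2/0 ∈ {PSO}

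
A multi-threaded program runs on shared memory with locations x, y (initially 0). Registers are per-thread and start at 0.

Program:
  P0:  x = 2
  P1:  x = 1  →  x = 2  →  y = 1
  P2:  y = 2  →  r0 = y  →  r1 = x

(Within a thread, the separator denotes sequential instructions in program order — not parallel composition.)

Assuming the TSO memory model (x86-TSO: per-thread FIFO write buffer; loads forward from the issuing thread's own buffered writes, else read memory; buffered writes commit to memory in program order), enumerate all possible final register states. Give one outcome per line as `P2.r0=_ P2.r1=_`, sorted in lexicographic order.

P2.r0=1 P2.r1=2
P2.r0=2 P2.r1=0
P2.r0=2 P2.r1=1
P2.r0=2 P2.r1=2

outcome vector order: (P2.r0,P2.r1)
|TSO outcomes| = 4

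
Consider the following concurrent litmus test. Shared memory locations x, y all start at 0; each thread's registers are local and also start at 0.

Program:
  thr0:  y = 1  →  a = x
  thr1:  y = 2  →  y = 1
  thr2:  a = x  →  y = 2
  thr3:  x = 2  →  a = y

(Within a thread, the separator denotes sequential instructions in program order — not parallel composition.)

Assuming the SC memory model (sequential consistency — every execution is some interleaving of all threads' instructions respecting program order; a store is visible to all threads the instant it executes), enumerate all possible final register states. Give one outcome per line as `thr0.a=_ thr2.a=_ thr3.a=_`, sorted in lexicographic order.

thr0.a=0 thr2.a=0 thr3.a=1
thr0.a=0 thr2.a=0 thr3.a=2
thr0.a=0 thr2.a=2 thr3.a=1
thr0.a=0 thr2.a=2 thr3.a=2
thr0.a=2 thr2.a=0 thr3.a=0
thr0.a=2 thr2.a=0 thr3.a=1
thr0.a=2 thr2.a=0 thr3.a=2
thr0.a=2 thr2.a=2 thr3.a=0
thr0.a=2 thr2.a=2 thr3.a=1
thr0.a=2 thr2.a=2 thr3.a=2

outcome vector order: (thr0.a,thr2.a,thr3.a)
|SC outcomes| = 10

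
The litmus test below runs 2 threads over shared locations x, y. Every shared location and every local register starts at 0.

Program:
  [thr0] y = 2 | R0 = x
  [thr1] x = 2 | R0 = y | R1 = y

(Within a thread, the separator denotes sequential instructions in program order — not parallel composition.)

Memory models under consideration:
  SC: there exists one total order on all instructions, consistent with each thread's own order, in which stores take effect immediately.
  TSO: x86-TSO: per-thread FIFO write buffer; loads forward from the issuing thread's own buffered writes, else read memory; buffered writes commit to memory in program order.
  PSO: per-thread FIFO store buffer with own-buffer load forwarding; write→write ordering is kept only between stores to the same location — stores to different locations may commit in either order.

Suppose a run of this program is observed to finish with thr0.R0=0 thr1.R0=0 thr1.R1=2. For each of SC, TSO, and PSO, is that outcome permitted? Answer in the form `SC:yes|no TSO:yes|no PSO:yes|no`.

outcome vector order: (thr0.R0,thr1.R0,thr1.R1)
[SC] allowed = {0/2/2, 2/0/0, 2/0/2, 2/2/2}
[TSO] allowed = {0/0/0, 0/0/2, 0/2/2, 2/0/0, 2/0/2, 2/2/2}
[PSO] allowed = {0/0/0, 0/0/2, 0/2/2, 2/0/0, 2/0/2, 2/2/2}
target 0/0/2 ∈ {TSO,PSO}

SC:no TSO:yes PSO:yes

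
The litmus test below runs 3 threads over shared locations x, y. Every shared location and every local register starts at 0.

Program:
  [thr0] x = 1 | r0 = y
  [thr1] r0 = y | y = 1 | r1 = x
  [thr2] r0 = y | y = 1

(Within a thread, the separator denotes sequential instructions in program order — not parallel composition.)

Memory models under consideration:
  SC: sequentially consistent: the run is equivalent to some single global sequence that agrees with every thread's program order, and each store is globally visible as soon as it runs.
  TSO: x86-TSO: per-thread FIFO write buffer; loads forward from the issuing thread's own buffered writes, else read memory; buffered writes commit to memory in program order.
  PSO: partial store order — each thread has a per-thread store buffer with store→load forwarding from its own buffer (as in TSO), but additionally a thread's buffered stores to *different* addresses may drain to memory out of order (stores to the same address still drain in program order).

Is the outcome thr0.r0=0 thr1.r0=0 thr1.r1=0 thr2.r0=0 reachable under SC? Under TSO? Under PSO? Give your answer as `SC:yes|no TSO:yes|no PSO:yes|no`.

outcome vector order: (thr0.r0,thr1.r0,thr1.r1,thr2.r0)
SC (9): (0,0,1,0), (0,0,1,1), (0,1,1,0), (1,0,0,0), (1,0,0,1), (1,0,1,0), (1,0,1,1), (1,1,0,0), (1,1,1,0)
TSO (12): (0,0,0,0), (0,0,0,1), (0,0,1,0), (0,0,1,1), (0,1,0,0), (0,1,1,0), (1,0,0,0), (1,0,0,1), (1,0,1,0), (1,0,1,1), (1,1,0,0), (1,1,1,0)
PSO (12): (0,0,0,0), (0,0,0,1), (0,0,1,0), (0,0,1,1), (0,1,0,0), (0,1,1,0), (1,0,0,0), (1,0,0,1), (1,0,1,0), (1,0,1,1), (1,1,0,0), (1,1,1,0)
target (0,0,0,0) ∈ {TSO,PSO}

SC:no TSO:yes PSO:yes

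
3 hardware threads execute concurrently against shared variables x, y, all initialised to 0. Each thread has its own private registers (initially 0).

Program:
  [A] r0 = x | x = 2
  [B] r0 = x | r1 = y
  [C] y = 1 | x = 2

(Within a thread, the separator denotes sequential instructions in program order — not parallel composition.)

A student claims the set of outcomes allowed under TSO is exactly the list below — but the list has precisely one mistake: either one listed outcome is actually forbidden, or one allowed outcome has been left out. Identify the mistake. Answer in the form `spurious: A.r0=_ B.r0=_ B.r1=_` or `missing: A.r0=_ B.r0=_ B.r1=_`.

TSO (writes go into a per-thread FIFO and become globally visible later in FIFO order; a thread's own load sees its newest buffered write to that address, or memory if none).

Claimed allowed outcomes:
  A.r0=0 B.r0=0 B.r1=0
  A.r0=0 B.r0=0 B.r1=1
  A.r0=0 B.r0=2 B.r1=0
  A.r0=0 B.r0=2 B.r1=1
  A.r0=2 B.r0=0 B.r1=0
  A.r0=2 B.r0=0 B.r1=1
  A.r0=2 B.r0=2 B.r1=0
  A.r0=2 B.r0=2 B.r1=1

outcome vector order: (A.r0,B.r0,B.r1)
[TSO] allowed = {(0,0,0) (0,0,1) (0,2,0) (0,2,1) (2,0,0) (2,0,1) (2,2,1)}
claimed∖TSO = {(2,2,0)}

spurious: A.r0=2 B.r0=2 B.r1=0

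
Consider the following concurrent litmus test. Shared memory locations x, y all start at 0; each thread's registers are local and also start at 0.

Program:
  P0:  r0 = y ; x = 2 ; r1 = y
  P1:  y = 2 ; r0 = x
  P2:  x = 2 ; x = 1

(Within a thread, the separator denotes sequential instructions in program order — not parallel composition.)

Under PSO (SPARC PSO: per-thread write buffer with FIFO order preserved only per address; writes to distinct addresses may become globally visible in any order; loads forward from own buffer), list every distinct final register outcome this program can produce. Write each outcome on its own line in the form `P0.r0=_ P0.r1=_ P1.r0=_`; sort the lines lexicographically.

P0.r0=0 P0.r1=0 P1.r0=0
P0.r0=0 P0.r1=0 P1.r0=1
P0.r0=0 P0.r1=0 P1.r0=2
P0.r0=0 P0.r1=2 P1.r0=0
P0.r0=0 P0.r1=2 P1.r0=1
P0.r0=0 P0.r1=2 P1.r0=2
P0.r0=2 P0.r1=2 P1.r0=0
P0.r0=2 P0.r1=2 P1.r0=1
P0.r0=2 P0.r1=2 P1.r0=2

outcome vector order: (P0.r0,P0.r1,P1.r0)
|PSO outcomes| = 9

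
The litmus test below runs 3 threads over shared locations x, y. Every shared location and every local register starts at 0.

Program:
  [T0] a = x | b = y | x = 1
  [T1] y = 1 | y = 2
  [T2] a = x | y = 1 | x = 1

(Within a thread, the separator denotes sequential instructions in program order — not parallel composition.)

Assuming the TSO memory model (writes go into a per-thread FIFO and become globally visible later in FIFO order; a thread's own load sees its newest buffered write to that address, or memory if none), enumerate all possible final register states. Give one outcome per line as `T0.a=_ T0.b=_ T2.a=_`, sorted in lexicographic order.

outcome vector order: (T0.a,T0.b,T2.a)
|TSO outcomes| = 8

T0.a=0 T0.b=0 T2.a=0
T0.a=0 T0.b=0 T2.a=1
T0.a=0 T0.b=1 T2.a=0
T0.a=0 T0.b=1 T2.a=1
T0.a=0 T0.b=2 T2.a=0
T0.a=0 T0.b=2 T2.a=1
T0.a=1 T0.b=1 T2.a=0
T0.a=1 T0.b=2 T2.a=0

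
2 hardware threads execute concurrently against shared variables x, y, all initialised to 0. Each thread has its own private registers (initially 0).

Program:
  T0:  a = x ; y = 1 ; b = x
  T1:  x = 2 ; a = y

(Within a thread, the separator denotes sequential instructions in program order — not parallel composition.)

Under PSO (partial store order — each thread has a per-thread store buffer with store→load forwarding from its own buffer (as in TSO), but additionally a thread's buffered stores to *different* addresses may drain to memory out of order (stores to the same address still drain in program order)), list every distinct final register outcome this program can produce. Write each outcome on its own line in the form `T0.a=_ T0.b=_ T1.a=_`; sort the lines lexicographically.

T0.a=0 T0.b=0 T1.a=0
T0.a=0 T0.b=0 T1.a=1
T0.a=0 T0.b=2 T1.a=0
T0.a=0 T0.b=2 T1.a=1
T0.a=2 T0.b=2 T1.a=0
T0.a=2 T0.b=2 T1.a=1

outcome vector order: (T0.a,T0.b,T1.a)
|PSO outcomes| = 6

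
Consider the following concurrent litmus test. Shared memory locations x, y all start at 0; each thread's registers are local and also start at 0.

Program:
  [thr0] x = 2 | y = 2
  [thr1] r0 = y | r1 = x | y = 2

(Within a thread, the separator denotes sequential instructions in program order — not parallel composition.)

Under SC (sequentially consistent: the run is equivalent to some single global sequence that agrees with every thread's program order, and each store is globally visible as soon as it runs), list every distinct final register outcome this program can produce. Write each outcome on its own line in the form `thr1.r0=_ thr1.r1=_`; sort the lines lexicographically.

thr1.r0=0 thr1.r1=0
thr1.r0=0 thr1.r1=2
thr1.r0=2 thr1.r1=2

outcome vector order: (thr1.r0,thr1.r1)
|SC outcomes| = 3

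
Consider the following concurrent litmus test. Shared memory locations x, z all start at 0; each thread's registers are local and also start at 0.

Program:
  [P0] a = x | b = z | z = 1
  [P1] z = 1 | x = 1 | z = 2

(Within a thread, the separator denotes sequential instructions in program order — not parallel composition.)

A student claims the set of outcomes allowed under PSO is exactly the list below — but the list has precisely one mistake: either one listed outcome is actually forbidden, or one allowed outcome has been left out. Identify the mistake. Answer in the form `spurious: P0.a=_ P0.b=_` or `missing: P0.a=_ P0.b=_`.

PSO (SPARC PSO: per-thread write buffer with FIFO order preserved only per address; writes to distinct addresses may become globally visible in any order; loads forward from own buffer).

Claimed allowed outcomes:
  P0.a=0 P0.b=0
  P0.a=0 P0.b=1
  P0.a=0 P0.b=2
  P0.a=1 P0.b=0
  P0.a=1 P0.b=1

missing: P0.a=1 P0.b=2

outcome vector order: (P0.a,P0.b)
[PSO] allowed = {(0,0); (0,1); (0,2); (1,0); (1,1); (1,2)}
PSO∖claimed = {(1,2)}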